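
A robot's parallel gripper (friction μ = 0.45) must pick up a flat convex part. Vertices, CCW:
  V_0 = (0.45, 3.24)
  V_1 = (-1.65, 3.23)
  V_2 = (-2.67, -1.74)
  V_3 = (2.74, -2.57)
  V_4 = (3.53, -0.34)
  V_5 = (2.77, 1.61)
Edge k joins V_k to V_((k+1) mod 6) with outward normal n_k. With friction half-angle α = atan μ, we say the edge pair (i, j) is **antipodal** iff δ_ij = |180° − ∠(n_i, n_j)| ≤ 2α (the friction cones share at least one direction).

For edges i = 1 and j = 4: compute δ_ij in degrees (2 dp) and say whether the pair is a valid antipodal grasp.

δ = 32.89°, valid

α = atan 0.45 = 24.23°;  2α = 48.46°
edge 1: e_1 = (-1.02, -4.97);  n_1 = (-0.9796, +0.2010)
edge 4: e_4 = (-0.76, +1.95);  n_4 = (+0.9317, +0.3631)
∠(n_1, n_4) = 147.11°
δ = |180° − 147.11°| = 32.89°
32.89° ≤ 2α = 48.46°  →  valid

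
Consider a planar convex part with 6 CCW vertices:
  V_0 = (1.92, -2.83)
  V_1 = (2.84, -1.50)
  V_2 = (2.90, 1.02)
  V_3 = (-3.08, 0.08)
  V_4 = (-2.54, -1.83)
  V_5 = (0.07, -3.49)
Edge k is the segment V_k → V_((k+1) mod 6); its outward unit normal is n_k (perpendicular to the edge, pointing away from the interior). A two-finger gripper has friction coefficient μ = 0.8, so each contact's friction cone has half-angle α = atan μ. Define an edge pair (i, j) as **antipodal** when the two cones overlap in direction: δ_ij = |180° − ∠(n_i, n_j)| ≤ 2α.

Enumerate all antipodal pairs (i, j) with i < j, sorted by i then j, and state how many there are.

α = atan 0.8 = 38.66°;  2α = 77.32°
n_0 = (+0.8224, -0.5689)
n_1 = (+0.9997, -0.0238)
n_2 = (-0.1553, +0.9879)
n_3 = (-0.9623, -0.2721)
n_4 = (-0.5367, -0.8438)
n_5 = (+0.3360, -0.9419)
  (0,1): δ = 146.69°  ·
  (0,2): δ = 46.39°  ✓
  (0,3): δ = 50.46°  ✓
  (0,4): δ = 92.22°  ·
  (0,5): δ = 144.31°  ·
  (1,2): δ = 79.70°  ·
  (1,3): δ = 17.15°  ✓
  (1,4): δ = 58.91°  ✓
  (1,5): δ = 111.00°  ·
  (2,3): δ = 83.15°  ·
  (2,4): δ = 41.39°  ✓
  (2,5): δ = 10.70°  ✓
  (3,4): δ = 138.24°  ·
  (3,5): δ = 86.15°  ·
  (4,5): δ = 127.91°  ·
antipodal pairs: 6

count = 6; pairs: (0,2), (0,3), (1,3), (1,4), (2,4), (2,5)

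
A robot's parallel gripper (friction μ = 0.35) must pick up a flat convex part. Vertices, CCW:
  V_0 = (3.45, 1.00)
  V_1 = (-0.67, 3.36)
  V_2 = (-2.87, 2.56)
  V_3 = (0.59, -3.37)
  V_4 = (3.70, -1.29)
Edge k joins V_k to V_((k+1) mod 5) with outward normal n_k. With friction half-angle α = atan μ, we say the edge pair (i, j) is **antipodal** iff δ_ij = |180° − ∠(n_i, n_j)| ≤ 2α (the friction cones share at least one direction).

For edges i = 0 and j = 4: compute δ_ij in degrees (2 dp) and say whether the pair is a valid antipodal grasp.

δ = 126.04°, invalid

α = atan 0.35 = 19.29°;  2α = 38.58°
edge 0: e_0 = (-4.12, +2.36);  n_0 = (+0.4970, +0.8677)
edge 4: e_4 = (-0.25, +2.29);  n_4 = (+0.9941, +0.1085)
∠(n_0, n_4) = 53.96°
δ = |180° − 53.96°| = 126.04°
126.04° > 2α = 38.58°  →  invalid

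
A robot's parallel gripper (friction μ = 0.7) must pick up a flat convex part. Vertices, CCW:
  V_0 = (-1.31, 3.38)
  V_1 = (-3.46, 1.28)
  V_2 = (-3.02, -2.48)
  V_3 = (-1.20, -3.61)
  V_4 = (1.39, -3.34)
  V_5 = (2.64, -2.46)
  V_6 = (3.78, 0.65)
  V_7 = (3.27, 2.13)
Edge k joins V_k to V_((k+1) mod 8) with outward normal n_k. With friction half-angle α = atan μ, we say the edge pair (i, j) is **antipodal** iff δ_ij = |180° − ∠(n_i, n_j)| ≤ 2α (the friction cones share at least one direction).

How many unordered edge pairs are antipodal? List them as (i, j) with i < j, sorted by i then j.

α = atan 0.7 = 34.99°;  2α = 69.98°
n_0 = (-0.6987, +0.7154)
n_1 = (-0.9932, -0.1162)
n_2 = (-0.5275, -0.8496)
n_3 = (+0.1037, -0.9946)
n_4 = (+0.5757, -0.8177)
n_5 = (+0.9389, -0.3442)
n_6 = (+0.9454, +0.3258)
n_7 = (+0.2633, +0.9647)
  (0,1): δ = 127.65°  ·
  (0,2): δ = 76.16°  ·
  (0,3): δ = 38.37°  ✓
  (0,4): δ = 9.18°  ✓
  (0,5): δ = 25.54°  ✓
  (0,6): δ = 64.69°  ✓
  (0,7): δ = 120.41°  ·
  (1,2): δ = 128.51°  ·
  (1,3): δ = 90.72°  ·
  (1,4): δ = 61.53°  ✓
  (1,5): δ = 26.81°  ✓
  (1,6): δ = 12.34°  ✓
  (1,7): δ = 68.06°  ✓
  (2,3): δ = 142.21°  ·
  (2,4): δ = 113.02°  ·
  (2,5): δ = 78.30°  ·
  (2,6): δ = 39.15°  ✓
  (2,7): δ = 16.57°  ✓
  (3,4): δ = 150.81°  ·
  (3,5): δ = 116.08°  ·
  (3,6): δ = 76.94°  ·
  (3,7): δ = 21.22°  ✓
  (4,5): δ = 145.28°  ·
  (4,6): δ = 106.13°  ·
  (4,7): δ = 50.41°  ✓
  (5,6): δ = 140.86°  ·
  (5,7): δ = 85.13°  ·
  (6,7): δ = 124.28°  ·
antipodal pairs: 12

count = 12; pairs: (0,3), (0,4), (0,5), (0,6), (1,4), (1,5), (1,6), (1,7), (2,6), (2,7), (3,7), (4,7)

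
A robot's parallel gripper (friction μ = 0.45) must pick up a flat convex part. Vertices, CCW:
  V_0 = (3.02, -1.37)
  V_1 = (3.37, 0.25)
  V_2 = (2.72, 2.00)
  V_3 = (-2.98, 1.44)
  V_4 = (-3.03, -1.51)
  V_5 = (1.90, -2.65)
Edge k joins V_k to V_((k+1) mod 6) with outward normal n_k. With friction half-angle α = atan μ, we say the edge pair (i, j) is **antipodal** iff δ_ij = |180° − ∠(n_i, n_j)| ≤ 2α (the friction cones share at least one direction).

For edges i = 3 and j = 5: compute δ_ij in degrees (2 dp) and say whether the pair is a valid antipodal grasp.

δ = 40.21°, valid

α = atan 0.45 = 24.23°;  2α = 48.46°
edge 3: e_3 = (-0.05, -2.95);  n_3 = (-0.9999, +0.0169)
edge 5: e_5 = (+1.12, +1.28);  n_5 = (+0.7526, -0.6585)
∠(n_3, n_5) = 139.79°
δ = |180° − 139.79°| = 40.21°
40.21° ≤ 2α = 48.46°  →  valid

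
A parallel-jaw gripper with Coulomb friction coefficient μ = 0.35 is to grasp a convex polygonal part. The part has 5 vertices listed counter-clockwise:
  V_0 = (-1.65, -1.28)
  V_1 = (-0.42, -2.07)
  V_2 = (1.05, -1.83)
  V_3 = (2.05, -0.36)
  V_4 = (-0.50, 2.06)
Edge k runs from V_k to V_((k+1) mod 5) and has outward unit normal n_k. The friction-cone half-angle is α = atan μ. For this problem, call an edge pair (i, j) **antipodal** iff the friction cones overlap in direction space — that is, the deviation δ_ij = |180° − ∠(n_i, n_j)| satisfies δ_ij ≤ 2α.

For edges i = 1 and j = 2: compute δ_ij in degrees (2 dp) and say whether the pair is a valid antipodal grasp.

δ = 133.50°, invalid

α = atan 0.35 = 19.29°;  2α = 38.58°
edge 1: e_1 = (+1.47, +0.24);  n_1 = (+0.1611, -0.9869)
edge 2: e_2 = (+1.00, +1.47);  n_2 = (+0.8268, -0.5625)
∠(n_1, n_2) = 46.50°
δ = |180° − 46.50°| = 133.50°
133.50° > 2α = 38.58°  →  invalid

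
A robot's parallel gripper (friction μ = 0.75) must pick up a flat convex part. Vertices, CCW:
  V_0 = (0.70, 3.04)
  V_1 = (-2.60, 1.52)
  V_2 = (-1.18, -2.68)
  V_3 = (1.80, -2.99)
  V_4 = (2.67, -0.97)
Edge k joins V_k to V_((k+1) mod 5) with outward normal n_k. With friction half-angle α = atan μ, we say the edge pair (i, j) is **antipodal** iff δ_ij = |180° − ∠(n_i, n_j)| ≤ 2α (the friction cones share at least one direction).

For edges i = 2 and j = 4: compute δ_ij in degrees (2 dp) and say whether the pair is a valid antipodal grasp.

δ = 57.90°, valid

α = atan 0.75 = 36.87°;  2α = 73.74°
edge 2: e_2 = (+2.98, -0.31);  n_2 = (-0.1035, -0.9946)
edge 4: e_4 = (-1.97, +4.01);  n_4 = (+0.8975, +0.4409)
∠(n_2, n_4) = 122.10°
δ = |180° − 122.10°| = 57.90°
57.90° ≤ 2α = 73.74°  →  valid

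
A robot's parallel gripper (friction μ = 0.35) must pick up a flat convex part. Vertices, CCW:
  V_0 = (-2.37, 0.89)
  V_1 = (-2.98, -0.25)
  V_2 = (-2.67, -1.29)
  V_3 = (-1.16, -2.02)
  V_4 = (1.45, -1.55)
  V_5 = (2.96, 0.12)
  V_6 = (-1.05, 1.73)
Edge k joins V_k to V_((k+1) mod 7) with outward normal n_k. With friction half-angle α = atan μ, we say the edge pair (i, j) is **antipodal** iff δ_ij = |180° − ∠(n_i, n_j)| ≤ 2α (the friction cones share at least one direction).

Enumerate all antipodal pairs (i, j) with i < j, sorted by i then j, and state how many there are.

count = 5; pairs: (0,4), (2,5), (3,5), (3,6), (4,6)

α = atan 0.35 = 19.29°;  2α = 38.58°
n_0 = (-0.8817, +0.4718)
n_1 = (-0.9583, -0.2857)
n_2 = (-0.4352, -0.9003)
n_3 = (+0.1772, -0.9842)
n_4 = (+0.7417, -0.6707)
n_5 = (+0.3726, +0.9280)
n_6 = (-0.5369, +0.8437)
  (0,1): δ = 135.25°  ·
  (0,2): δ = 87.65°  ·
  (0,3): δ = 51.64°  ·
  (0,4): δ = 13.97°  ✓
  (0,5): δ = 96.28°  ·
  (0,6): δ = 150.62°  ·
  (1,2): δ = 132.40°  ·
  (1,3): δ = 96.39°  ·
  (1,4): δ = 58.72°  ·
  (1,5): δ = 51.53°  ·
  (1,6): δ = 105.87°  ·
  (2,3): δ = 143.99°  ·
  (2,4): δ = 106.32°  ·
  (2,5): δ = 3.93°  ✓
  (2,6): δ = 58.27°  ·
  (3,4): δ = 142.33°  ·
  (3,5): δ = 32.08°  ✓
  (3,6): δ = 22.26°  ✓
  (4,5): δ = 69.76°  ·
  (4,6): δ = 15.41°  ✓
  (5,6): δ = 125.65°  ·
antipodal pairs: 5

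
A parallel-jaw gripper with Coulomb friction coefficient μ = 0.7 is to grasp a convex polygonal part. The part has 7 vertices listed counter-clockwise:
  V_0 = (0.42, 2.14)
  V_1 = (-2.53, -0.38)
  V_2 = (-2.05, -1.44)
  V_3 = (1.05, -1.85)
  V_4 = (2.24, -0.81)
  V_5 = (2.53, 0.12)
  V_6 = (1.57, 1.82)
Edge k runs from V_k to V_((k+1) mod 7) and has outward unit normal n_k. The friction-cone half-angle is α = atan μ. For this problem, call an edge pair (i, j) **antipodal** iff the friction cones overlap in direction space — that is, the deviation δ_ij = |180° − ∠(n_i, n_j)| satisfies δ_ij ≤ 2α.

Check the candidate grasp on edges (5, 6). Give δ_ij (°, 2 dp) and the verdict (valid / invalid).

α = atan 0.7 = 34.99°;  2α = 69.98°
edge 5: e_5 = (-0.96, +1.70);  n_5 = (+0.8708, +0.4917)
edge 6: e_6 = (-1.15, +0.32);  n_6 = (+0.2681, +0.9634)
∠(n_5, n_6) = 45.00°
δ = |180° − 45.00°| = 135.00°
135.00° > 2α = 69.98°  →  invalid

δ = 135.00°, invalid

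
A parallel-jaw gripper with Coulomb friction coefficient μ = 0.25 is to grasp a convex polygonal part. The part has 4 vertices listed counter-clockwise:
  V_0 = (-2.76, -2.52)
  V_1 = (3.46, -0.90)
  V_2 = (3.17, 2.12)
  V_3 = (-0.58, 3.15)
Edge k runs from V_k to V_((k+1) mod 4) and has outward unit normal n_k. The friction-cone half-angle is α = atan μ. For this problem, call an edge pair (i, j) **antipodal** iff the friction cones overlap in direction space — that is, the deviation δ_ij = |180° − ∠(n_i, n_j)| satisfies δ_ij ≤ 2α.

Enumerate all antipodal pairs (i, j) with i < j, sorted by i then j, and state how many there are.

count = 1; pairs: (1,3)

α = atan 0.25 = 14.04°;  2α = 28.07°
n_0 = (+0.2520, -0.9677)
n_1 = (+0.9954, +0.0956)
n_2 = (+0.2649, +0.9643)
n_3 = (-0.9334, +0.3589)
  (0,1): δ = 99.11°  ·
  (0,2): δ = 29.96°  ·
  (0,3): δ = 54.37°  ·
  (1,2): δ = 110.84°  ·
  (1,3): δ = 26.52°  ✓
  (2,3): δ = 95.67°  ·
antipodal pairs: 1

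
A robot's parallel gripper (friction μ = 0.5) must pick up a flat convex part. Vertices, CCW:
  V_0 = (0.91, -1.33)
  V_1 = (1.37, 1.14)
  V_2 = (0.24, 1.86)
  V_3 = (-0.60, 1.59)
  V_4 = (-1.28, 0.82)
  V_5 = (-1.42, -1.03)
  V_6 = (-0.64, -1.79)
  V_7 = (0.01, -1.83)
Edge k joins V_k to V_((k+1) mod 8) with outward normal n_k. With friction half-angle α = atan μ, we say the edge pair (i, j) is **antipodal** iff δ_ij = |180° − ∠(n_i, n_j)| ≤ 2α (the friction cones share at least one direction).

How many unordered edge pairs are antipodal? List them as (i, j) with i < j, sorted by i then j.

count = 8; pairs: (0,3), (0,4), (1,5), (1,6), (2,6), (2,7), (3,6), (3,7)

α = atan 0.5 = 26.57°;  2α = 53.13°
n_0 = (+0.9831, -0.1831)
n_1 = (+0.5374, +0.8434)
n_2 = (-0.3060, +0.9520)
n_3 = (-0.7496, +0.6619)
n_4 = (-0.9971, +0.0755)
n_5 = (-0.6979, -0.7162)
n_6 = (-0.0614, -0.9981)
n_7 = (+0.4856, -0.8742)
  (0,1): δ = 111.95°  ·
  (0,2): δ = 61.63°  ·
  (0,3): δ = 30.90°  ✓
  (0,4): δ = 6.22°  ✓
  (0,5): δ = 56.29°  ·
  (0,6): δ = 97.03°  ·
  (0,7): δ = 129.60°  ·
  (1,2): δ = 129.68°  ·
  (1,3): δ = 98.94°  ·
  (1,4): δ = 61.82°  ·
  (1,5): δ = 11.75°  ✓
  (1,6): δ = 28.98°  ✓
  (1,7): δ = 61.56°  ·
  (2,3): δ = 149.27°  ·
  (2,4): δ = 112.15°  ·
  (2,5): δ = 62.07°  ·
  (2,6): δ = 21.34°  ✓
  (2,7): δ = 11.24°  ✓
  (3,4): δ = 142.88°  ·
  (3,5): δ = 92.81°  ·
  (3,6): δ = 52.07°  ✓
  (3,7): δ = 19.50°  ✓
  (4,5): δ = 129.93°  ·
  (4,6): δ = 89.19°  ·
  (4,7): δ = 56.62°  ·
  (5,6): δ = 139.27°  ·
  (5,7): δ = 106.69°  ·
  (6,7): δ = 147.42°  ·
antipodal pairs: 8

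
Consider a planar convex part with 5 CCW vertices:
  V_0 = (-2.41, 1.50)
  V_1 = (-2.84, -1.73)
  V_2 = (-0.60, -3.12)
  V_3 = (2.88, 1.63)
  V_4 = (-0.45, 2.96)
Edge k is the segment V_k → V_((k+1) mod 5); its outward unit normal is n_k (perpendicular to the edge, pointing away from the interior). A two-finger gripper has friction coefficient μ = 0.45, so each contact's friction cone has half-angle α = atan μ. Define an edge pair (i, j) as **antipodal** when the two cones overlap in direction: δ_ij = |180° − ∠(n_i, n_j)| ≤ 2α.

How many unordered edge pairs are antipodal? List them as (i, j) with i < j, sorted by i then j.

count = 3; pairs: (0,2), (1,3), (2,4)

α = atan 0.45 = 24.23°;  2α = 48.46°
n_0 = (-0.9913, +0.1320)
n_1 = (-0.5273, -0.8497)
n_2 = (+0.8067, -0.5910)
n_3 = (+0.3709, +0.9287)
n_4 = (-0.5974, +0.8020)
  (0,1): δ = 114.24°  ·
  (0,2): δ = 28.64°  ✓
  (0,3): δ = 75.81°  ·
  (0,4): δ = 134.27°  ·
  (1,2): δ = 94.41°  ·
  (1,3): δ = 10.05°  ✓
  (1,4): δ = 68.50°  ·
  (2,3): δ = 75.54°  ·
  (2,4): δ = 17.09°  ✓
  (3,4): δ = 121.55°  ·
antipodal pairs: 3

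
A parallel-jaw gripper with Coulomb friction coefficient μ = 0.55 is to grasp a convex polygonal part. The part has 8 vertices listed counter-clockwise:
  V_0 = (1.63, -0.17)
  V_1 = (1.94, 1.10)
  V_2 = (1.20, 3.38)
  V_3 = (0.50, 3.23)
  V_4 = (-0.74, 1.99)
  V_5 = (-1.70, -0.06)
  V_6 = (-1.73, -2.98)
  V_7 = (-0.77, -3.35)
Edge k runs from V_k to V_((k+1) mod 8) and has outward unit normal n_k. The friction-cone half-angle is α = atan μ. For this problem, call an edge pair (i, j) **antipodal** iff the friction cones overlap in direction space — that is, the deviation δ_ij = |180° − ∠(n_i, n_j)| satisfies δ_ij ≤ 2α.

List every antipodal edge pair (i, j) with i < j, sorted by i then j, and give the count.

α = atan 0.55 = 28.81°;  2α = 57.62°
n_0 = (+0.9715, -0.2371)
n_1 = (+0.9512, +0.3087)
n_2 = (-0.2095, +0.9778)
n_3 = (-0.7071, +0.7071)
n_4 = (-0.9056, +0.4241)
n_5 = (-0.9999, +0.0103)
n_6 = (-0.3596, -0.9331)
n_7 = (+0.7982, -0.6024)
  (0,1): δ = 148.30°  ·
  (0,2): δ = 64.19°  ·
  (0,3): δ = 31.28°  ✓
  (0,4): δ = 11.38°  ✓
  (0,5): δ = 13.13°  ✓
  (0,6): δ = 82.64°  ·
  (0,7): δ = 156.67°  ·
  (1,2): δ = 95.89°  ·
  (1,3): δ = 62.98°  ·
  (1,4): δ = 43.07°  ✓
  (1,5): δ = 18.57°  ✓
  (1,6): δ = 50.94°  ✓
  (1,7): δ = 124.98°  ·
  (2,3): δ = 147.09°  ·
  (2,4): δ = 127.19°  ·
  (2,5): δ = 102.68°  ·
  (2,6): δ = 33.17°  ✓
  (2,7): δ = 40.86°  ✓
  (3,4): δ = 160.09°  ·
  (3,5): δ = 135.59°  ·
  (3,6): δ = 66.08°  ·
  (3,7): δ = 7.96°  ✓
  (4,5): δ = 155.50°  ·
  (4,6): δ = 85.98°  ·
  (4,7): δ = 11.95°  ✓
  (5,6): δ = 110.49°  ·
  (5,7): δ = 36.45°  ✓
  (6,7): δ = 105.96°  ·
antipodal pairs: 11

count = 11; pairs: (0,3), (0,4), (0,5), (1,4), (1,5), (1,6), (2,6), (2,7), (3,7), (4,7), (5,7)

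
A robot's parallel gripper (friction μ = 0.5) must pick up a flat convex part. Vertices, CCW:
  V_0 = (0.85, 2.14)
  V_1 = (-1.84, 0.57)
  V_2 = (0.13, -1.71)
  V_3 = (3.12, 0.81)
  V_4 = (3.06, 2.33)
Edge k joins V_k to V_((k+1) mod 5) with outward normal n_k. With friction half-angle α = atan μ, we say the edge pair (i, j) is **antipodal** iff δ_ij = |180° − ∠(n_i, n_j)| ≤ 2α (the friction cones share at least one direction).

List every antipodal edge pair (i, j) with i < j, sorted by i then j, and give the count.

count = 3; pairs: (0,2), (1,3), (2,4)

α = atan 0.5 = 26.57°;  2α = 53.13°
n_0 = (-0.5041, +0.8637)
n_1 = (-0.7567, -0.6538)
n_2 = (+0.6445, -0.7646)
n_3 = (+0.9992, +0.0394)
n_4 = (-0.0857, +0.9963)
  (0,1): δ = 79.44°  ·
  (0,2): δ = 9.85°  ✓
  (0,3): δ = 61.99°  ·
  (0,4): δ = 154.64°  ·
  (1,2): δ = 90.70°  ·
  (1,3): δ = 38.57°  ✓
  (1,4): δ = 54.09°  ·
  (2,3): δ = 127.86°  ·
  (2,4): δ = 35.21°  ✓
  (3,4): δ = 87.35°  ·
antipodal pairs: 3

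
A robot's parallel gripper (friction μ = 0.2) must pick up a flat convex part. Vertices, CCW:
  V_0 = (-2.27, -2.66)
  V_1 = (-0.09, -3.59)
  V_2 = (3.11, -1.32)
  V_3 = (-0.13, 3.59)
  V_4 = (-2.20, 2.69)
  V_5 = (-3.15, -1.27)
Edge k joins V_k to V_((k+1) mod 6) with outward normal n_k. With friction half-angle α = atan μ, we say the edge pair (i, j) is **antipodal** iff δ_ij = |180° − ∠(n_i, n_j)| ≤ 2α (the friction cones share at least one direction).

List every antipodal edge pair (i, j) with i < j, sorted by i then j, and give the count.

count = 2; pairs: (1,3), (2,5)

α = atan 0.2 = 11.31°;  2α = 22.62°
n_0 = (-0.3924, -0.9198)
n_1 = (+0.5786, -0.8156)
n_2 = (+0.8347, +0.5508)
n_3 = (-0.3987, +0.9171)
n_4 = (-0.9724, +0.2333)
n_5 = (-0.8449, -0.5349)
  (0,1): δ = 121.55°  ·
  (0,2): δ = 33.48°  ·
  (0,3): δ = 46.60°  ·
  (0,4): δ = 99.61°  ·
  (0,5): δ = 145.44°  ·
  (1,2): δ = 91.93°  ·
  (1,3): δ = 11.85°  ✓
  (1,4): δ = 41.16°  ·
  (1,5): δ = 86.99°  ·
  (2,3): δ = 99.92°  ·
  (2,4): δ = 46.91°  ·
  (2,5): δ = 1.08°  ✓
  (3,4): δ = 126.99°  ·
  (3,5): δ = 81.16°  ·
  (4,5): δ = 134.17°  ·
antipodal pairs: 2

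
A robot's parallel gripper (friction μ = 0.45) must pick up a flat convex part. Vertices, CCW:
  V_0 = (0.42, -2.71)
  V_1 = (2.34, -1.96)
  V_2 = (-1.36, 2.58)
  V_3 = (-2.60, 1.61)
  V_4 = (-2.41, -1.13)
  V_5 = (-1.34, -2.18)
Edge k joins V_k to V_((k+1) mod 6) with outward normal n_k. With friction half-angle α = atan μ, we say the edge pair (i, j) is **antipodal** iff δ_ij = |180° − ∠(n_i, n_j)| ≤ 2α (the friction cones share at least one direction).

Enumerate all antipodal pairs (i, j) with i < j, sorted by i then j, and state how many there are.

α = atan 0.45 = 24.23°;  2α = 48.46°
n_0 = (+0.3639, -0.9315)
n_1 = (+0.7752, +0.6317)
n_2 = (-0.6161, +0.7876)
n_3 = (-0.9976, -0.0692)
n_4 = (-0.7004, -0.7137)
n_5 = (-0.2883, -0.9575)
  (0,1): δ = 72.16°  ·
  (0,2): δ = 16.70°  ✓
  (0,3): δ = 72.63°  ·
  (0,4): δ = 114.20°  ·
  (0,5): δ = 141.90°  ·
  (1,2): δ = 91.14°  ·
  (1,3): δ = 35.21°  ✓
  (1,4): δ = 6.36°  ✓
  (1,5): δ = 34.06°  ✓
  (2,3): δ = 124.07°  ·
  (2,4): δ = 82.49°  ·
  (2,5): δ = 54.79°  ·
  (3,4): δ = 138.43°  ·
  (3,5): δ = 110.73°  ·
  (4,5): δ = 152.30°  ·
antipodal pairs: 4

count = 4; pairs: (0,2), (1,3), (1,4), (1,5)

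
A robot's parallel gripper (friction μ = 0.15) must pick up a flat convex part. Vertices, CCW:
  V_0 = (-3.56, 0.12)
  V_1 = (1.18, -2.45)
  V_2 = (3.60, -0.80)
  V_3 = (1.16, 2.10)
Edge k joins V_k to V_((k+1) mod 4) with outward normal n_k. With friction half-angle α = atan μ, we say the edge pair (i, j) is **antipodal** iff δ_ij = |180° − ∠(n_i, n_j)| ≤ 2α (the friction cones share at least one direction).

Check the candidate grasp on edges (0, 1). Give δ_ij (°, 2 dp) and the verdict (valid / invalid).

α = atan 0.15 = 8.53°;  2α = 17.06°
edge 0: e_0 = (+4.74, -2.57);  n_0 = (-0.4766, -0.8791)
edge 1: e_1 = (+2.42, +1.65);  n_1 = (+0.5633, -0.8262)
∠(n_0, n_1) = 62.75°
δ = |180° − 62.75°| = 117.25°
117.25° > 2α = 17.06°  →  invalid

δ = 117.25°, invalid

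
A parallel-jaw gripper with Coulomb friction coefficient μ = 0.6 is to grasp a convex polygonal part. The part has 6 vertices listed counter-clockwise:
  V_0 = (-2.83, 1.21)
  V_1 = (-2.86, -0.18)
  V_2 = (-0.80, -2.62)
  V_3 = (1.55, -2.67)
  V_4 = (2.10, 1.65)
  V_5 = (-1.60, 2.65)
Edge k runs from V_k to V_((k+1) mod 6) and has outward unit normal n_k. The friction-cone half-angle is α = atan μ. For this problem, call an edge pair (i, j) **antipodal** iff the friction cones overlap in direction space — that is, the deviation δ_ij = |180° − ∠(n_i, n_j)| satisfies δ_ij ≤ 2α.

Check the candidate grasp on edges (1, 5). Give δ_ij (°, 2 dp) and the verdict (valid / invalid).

α = atan 0.6 = 30.96°;  2α = 61.93°
edge 1: e_1 = (+2.06, -2.44);  n_1 = (-0.7641, -0.6451)
edge 5: e_5 = (-1.23, -1.44);  n_5 = (-0.7604, +0.6495)
∠(n_1, n_5) = 80.68°
δ = |180° − 80.68°| = 99.32°
99.32° > 2α = 61.93°  →  invalid

δ = 99.32°, invalid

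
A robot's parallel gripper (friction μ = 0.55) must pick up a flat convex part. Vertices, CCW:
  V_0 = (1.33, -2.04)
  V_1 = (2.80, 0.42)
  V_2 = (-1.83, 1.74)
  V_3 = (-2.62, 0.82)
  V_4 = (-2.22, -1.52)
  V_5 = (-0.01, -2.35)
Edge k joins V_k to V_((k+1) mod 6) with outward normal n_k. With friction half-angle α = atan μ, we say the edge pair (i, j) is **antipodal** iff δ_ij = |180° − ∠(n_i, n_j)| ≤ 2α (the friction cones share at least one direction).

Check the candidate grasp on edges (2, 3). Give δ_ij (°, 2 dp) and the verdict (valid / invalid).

α = atan 0.55 = 28.81°;  2α = 57.62°
edge 2: e_2 = (-0.79, -0.92);  n_2 = (-0.7587, +0.6515)
edge 3: e_3 = (+0.40, -2.34);  n_3 = (-0.9857, -0.1685)
∠(n_2, n_3) = 50.35°
δ = |180° − 50.35°| = 129.65°
129.65° > 2α = 57.62°  →  invalid

δ = 129.65°, invalid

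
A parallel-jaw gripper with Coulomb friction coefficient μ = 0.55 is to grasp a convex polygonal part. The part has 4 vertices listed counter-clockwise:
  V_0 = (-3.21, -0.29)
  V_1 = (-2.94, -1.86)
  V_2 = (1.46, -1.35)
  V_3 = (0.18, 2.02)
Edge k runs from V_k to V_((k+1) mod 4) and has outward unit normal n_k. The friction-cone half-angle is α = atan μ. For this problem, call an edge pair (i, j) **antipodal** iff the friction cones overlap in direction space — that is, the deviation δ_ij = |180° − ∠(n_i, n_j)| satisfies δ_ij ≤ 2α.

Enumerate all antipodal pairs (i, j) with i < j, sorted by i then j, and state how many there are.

count = 2; pairs: (0,2), (1,3)

α = atan 0.55 = 28.81°;  2α = 57.62°
n_0 = (-0.9855, -0.1695)
n_1 = (+0.1151, -0.9933)
n_2 = (+0.9348, +0.3551)
n_3 = (-0.5631, +0.8264)
  (0,1): δ = 93.15°  ·
  (0,2): δ = 11.04°  ✓
  (0,3): δ = 114.51°  ·
  (1,2): δ = 75.81°  ·
  (1,3): δ = 27.66°  ✓
  (2,3): δ = 76.53°  ·
antipodal pairs: 2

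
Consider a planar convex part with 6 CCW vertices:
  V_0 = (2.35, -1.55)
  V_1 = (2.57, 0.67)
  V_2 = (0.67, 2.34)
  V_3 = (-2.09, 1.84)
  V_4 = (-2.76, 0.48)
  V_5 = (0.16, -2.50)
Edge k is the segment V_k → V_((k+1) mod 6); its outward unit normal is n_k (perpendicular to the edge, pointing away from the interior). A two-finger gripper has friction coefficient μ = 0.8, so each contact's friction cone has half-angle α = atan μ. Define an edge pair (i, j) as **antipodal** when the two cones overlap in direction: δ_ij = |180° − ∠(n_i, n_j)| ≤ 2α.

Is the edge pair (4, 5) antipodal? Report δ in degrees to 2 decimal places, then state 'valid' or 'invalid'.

δ = 110.97°, invalid

α = atan 0.8 = 38.66°;  2α = 77.32°
edge 4: e_4 = (+2.92, -2.98);  n_4 = (-0.7143, -0.6999)
edge 5: e_5 = (+2.19, +0.95);  n_5 = (+0.3980, -0.9174)
∠(n_4, n_5) = 69.03°
δ = |180° − 69.03°| = 110.97°
110.97° > 2α = 77.32°  →  invalid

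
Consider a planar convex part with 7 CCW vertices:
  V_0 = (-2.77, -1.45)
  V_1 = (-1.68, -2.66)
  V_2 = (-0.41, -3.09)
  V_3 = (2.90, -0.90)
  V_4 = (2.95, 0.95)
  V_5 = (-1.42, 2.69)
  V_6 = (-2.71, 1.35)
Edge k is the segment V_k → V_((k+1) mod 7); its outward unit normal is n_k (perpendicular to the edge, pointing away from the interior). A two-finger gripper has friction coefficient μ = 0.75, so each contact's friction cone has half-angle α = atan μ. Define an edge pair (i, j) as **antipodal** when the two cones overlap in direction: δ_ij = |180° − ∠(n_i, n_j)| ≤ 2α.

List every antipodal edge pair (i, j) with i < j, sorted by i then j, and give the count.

α = atan 0.75 = 36.87°;  2α = 73.74°
n_0 = (-0.7430, -0.6693)
n_1 = (-0.3207, -0.9472)
n_2 = (+0.5518, -0.8340)
n_3 = (+0.9996, -0.0270)
n_4 = (+0.3699, +0.9291)
n_5 = (-0.7204, +0.6935)
n_6 = (-0.9998, +0.0214)
  (0,1): δ = 150.72°  ·
  (0,2): δ = 98.52°  ·
  (0,3): δ = 43.56°  ✓
  (0,4): δ = 26.28°  ✓
  (0,5): δ = 94.08°  ·
  (0,6): δ = 136.76°  ·
  (1,2): δ = 127.80°  ·
  (1,3): δ = 72.84°  ✓
  (1,4): δ = 3.01°  ✓
  (1,5): δ = 64.79°  ✓
  (1,6): δ = 107.48°  ·
  (2,3): δ = 125.04°  ·
  (2,4): δ = 55.20°  ✓
  (2,5): δ = 12.60°  ✓
  (2,6): δ = 55.28°  ✓
  (3,4): δ = 110.16°  ·
  (3,5): δ = 42.36°  ✓
  (3,6): δ = 0.32°  ✓
  (4,5): δ = 112.20°  ·
  (4,6): δ = 69.52°  ✓
  (5,6): δ = 137.32°  ·
antipodal pairs: 11

count = 11; pairs: (0,3), (0,4), (1,3), (1,4), (1,5), (2,4), (2,5), (2,6), (3,5), (3,6), (4,6)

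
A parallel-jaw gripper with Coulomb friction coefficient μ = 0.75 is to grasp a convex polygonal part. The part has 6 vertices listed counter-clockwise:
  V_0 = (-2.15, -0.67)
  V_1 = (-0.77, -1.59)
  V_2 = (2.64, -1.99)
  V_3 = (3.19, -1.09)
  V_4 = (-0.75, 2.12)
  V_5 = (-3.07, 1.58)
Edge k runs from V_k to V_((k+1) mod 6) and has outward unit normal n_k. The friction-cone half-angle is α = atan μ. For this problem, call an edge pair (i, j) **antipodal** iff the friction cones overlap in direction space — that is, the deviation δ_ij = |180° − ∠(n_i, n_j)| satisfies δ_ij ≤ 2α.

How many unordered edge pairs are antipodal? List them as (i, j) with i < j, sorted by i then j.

count = 7; pairs: (0,3), (0,4), (1,3), (1,4), (2,4), (2,5), (3,5)

α = atan 0.75 = 36.87°;  2α = 73.74°
n_0 = (-0.5547, -0.8321)
n_1 = (-0.1165, -0.9932)
n_2 = (+0.8533, -0.5215)
n_3 = (+0.6316, +0.7753)
n_4 = (-0.2267, +0.9740)
n_5 = (-0.9256, -0.3785)
  (0,1): δ = 153.00°  ·
  (0,2): δ = 87.74°  ·
  (0,3): δ = 5.48°  ✓
  (0,4): δ = 46.79°  ✓
  (0,5): δ = 145.93°  ·
  (1,2): δ = 114.74°  ·
  (1,3): δ = 32.48°  ✓
  (1,4): δ = 19.79°  ✓
  (1,5): δ = 118.93°  ·
  (2,3): δ = 97.74°  ·
  (2,4): δ = 45.47°  ✓
  (2,5): δ = 53.67°  ✓
  (3,4): δ = 127.73°  ·
  (3,5): δ = 28.59°  ✓
  (4,5): δ = 80.86°  ·
antipodal pairs: 7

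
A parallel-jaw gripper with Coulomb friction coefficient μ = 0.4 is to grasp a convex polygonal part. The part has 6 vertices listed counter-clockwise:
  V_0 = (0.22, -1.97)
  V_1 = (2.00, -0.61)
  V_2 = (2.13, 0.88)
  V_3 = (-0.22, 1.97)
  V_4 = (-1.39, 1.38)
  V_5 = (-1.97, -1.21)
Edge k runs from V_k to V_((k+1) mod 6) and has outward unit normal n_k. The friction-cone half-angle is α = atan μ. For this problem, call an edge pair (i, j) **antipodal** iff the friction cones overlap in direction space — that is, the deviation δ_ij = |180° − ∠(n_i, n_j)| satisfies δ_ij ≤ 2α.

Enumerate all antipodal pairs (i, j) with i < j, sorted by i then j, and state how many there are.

α = atan 0.4 = 21.80°;  2α = 43.60°
n_0 = (+0.6071, -0.7946)
n_1 = (+0.9962, -0.0869)
n_2 = (+0.4208, +0.9072)
n_3 = (-0.4503, +0.8929)
n_4 = (-0.9758, +0.2185)
n_5 = (-0.3279, -0.9447)
  (0,1): δ = 132.37°  ·
  (0,2): δ = 62.26°  ·
  (0,3): δ = 10.62°  ✓
  (0,4): δ = 40.00°  ✓
  (0,5): δ = 123.48°  ·
  (1,2): δ = 109.90°  ·
  (1,3): δ = 58.25°  ·
  (1,4): δ = 7.64°  ✓
  (1,5): δ = 75.85°  ·
  (2,3): δ = 128.36°  ·
  (2,4): δ = 77.74°  ·
  (2,5): δ = 5.74°  ✓
  (3,4): δ = 129.38°  ·
  (3,5): δ = 45.90°  ·
  (4,5): δ = 96.52°  ·
antipodal pairs: 4

count = 4; pairs: (0,3), (0,4), (1,4), (2,5)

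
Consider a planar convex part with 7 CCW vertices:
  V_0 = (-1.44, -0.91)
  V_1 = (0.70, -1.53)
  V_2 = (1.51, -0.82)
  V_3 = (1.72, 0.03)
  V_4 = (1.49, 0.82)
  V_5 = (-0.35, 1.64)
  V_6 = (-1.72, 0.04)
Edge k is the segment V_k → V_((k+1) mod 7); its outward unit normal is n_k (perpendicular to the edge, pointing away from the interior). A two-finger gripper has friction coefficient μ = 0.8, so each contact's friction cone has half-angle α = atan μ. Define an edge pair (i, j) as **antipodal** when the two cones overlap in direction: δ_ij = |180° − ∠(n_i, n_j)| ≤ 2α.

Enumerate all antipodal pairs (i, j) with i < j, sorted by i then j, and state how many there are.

α = atan 0.8 = 38.66°;  2α = 77.32°
n_0 = (-0.2783, -0.9605)
n_1 = (+0.6592, -0.7520)
n_2 = (+0.9708, -0.2398)
n_3 = (+0.9601, +0.2795)
n_4 = (+0.4071, +0.9134)
n_5 = (-0.7596, +0.6504)
n_6 = (-0.9592, -0.2827)
  (0,1): δ = 122.61°  ·
  (0,2): δ = 87.72°  ·
  (0,3): δ = 57.61°  ✓
  (0,4): δ = 7.86°  ✓
  (0,5): δ = 65.59°  ✓
  (0,6): δ = 122.58°  ·
  (1,2): δ = 145.11°  ·
  (1,3): δ = 115.00°  ·
  (1,4): δ = 65.26°  ✓
  (1,5): δ = 8.19°  ✓
  (1,6): δ = 65.19°  ✓
  (2,3): δ = 149.89°  ·
  (2,4): δ = 100.14°  ·
  (2,5): δ = 26.69°  ✓
  (2,6): δ = 30.30°  ✓
  (3,4): δ = 130.25°  ·
  (3,5): δ = 56.80°  ✓
  (3,6): δ = 0.19°  ✓
  (4,5): δ = 106.55°  ·
  (4,6): δ = 49.56°  ✓
  (5,6): δ = 123.01°  ·
antipodal pairs: 11

count = 11; pairs: (0,3), (0,4), (0,5), (1,4), (1,5), (1,6), (2,5), (2,6), (3,5), (3,6), (4,6)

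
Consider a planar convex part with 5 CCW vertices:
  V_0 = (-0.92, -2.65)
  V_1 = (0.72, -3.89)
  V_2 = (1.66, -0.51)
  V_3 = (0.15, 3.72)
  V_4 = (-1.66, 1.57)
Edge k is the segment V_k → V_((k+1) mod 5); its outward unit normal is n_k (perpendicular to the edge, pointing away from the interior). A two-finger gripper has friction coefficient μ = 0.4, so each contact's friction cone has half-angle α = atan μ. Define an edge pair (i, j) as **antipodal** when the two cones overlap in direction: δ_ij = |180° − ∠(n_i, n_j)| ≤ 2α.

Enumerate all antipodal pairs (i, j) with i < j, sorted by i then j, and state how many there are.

count = 4; pairs: (0,2), (1,3), (1,4), (2,4)

α = atan 0.4 = 21.80°;  2α = 43.60°
n_0 = (-0.6031, -0.7977)
n_1 = (+0.9634, -0.2679)
n_2 = (+0.9418, +0.3362)
n_3 = (-0.7650, +0.6440)
n_4 = (-0.9850, -0.1727)
  (0,1): δ = 68.45°  ·
  (0,2): δ = 33.26°  ✓
  (0,3): δ = 87.00°  ·
  (0,4): δ = 137.04°  ·
  (1,2): δ = 144.81°  ·
  (1,3): δ = 24.55°  ✓
  (1,4): δ = 25.49°  ✓
  (2,3): δ = 59.74°  ·
  (2,4): δ = 9.70°  ✓
  (3,4): δ = 129.96°  ·
antipodal pairs: 4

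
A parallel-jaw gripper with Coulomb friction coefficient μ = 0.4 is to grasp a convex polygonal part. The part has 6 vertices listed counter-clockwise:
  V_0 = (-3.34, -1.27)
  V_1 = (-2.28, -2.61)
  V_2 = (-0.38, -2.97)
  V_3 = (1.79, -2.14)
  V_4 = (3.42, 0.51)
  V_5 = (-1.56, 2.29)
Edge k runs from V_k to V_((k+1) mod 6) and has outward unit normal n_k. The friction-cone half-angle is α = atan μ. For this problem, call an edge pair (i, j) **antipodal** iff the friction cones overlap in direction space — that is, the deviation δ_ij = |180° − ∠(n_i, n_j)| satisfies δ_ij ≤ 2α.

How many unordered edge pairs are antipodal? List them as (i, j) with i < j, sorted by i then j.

α = atan 0.4 = 21.80°;  2α = 43.60°
n_0 = (-0.7843, -0.6204)
n_1 = (-0.1862, -0.9825)
n_2 = (+0.3572, -0.9340)
n_3 = (+0.8518, -0.5239)
n_4 = (+0.3366, +0.9417)
n_5 = (-0.8944, +0.4472)
  (0,1): δ = 139.07°  ·
  (0,2): δ = 107.41°  ·
  (0,3): δ = 69.94°  ·
  (0,4): δ = 31.99°  ✓
  (0,5): δ = 115.09°  ·
  (1,2): δ = 148.34°  ·
  (1,3): δ = 110.87°  ·
  (1,4): δ = 8.94°  ✓
  (1,5): δ = 74.16°  ·
  (2,3): δ = 142.53°  ·
  (2,4): δ = 40.60°  ✓
  (2,5): δ = 42.50°  ✓
  (3,4): δ = 78.07°  ·
  (3,5): δ = 5.03°  ✓
  (4,5): δ = 96.90°  ·
antipodal pairs: 5

count = 5; pairs: (0,4), (1,4), (2,4), (2,5), (3,5)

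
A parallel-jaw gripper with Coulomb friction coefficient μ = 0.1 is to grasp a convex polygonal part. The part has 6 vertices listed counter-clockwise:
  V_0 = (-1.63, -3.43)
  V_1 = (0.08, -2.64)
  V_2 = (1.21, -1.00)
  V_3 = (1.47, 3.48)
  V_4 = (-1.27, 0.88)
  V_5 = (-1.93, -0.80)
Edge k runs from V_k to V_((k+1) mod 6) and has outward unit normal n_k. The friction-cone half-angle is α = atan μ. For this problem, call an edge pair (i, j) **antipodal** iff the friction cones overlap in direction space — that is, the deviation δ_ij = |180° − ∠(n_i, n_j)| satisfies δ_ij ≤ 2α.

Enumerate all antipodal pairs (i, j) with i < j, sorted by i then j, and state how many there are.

count = 1; pairs: (2,5)

α = atan 0.1 = 5.71°;  2α = 11.42°
n_0 = (+0.4194, -0.9078)
n_1 = (+0.8235, -0.5674)
n_2 = (+0.9983, -0.0579)
n_3 = (-0.6883, +0.7254)
n_4 = (-0.9308, +0.3657)
n_5 = (-0.9936, -0.1133)
  (0,1): δ = 149.36°  ·
  (0,2): δ = 118.12°  ·
  (0,3): δ = 18.70°  ·
  (0,4): δ = 43.76°  ·
  (0,5): δ = 71.71°  ·
  (1,2): δ = 148.75°  ·
  (1,3): δ = 11.93°  ·
  (1,4): δ = 13.12°  ·
  (1,5): δ = 41.08°  ·
  (2,3): δ = 43.18°  ·
  (2,4): δ = 18.13°  ·
  (2,5): δ = 9.83°  ✓
  (3,4): δ = 154.95°  ·
  (3,5): δ = 126.99°  ·
  (4,5): δ = 152.04°  ·
antipodal pairs: 1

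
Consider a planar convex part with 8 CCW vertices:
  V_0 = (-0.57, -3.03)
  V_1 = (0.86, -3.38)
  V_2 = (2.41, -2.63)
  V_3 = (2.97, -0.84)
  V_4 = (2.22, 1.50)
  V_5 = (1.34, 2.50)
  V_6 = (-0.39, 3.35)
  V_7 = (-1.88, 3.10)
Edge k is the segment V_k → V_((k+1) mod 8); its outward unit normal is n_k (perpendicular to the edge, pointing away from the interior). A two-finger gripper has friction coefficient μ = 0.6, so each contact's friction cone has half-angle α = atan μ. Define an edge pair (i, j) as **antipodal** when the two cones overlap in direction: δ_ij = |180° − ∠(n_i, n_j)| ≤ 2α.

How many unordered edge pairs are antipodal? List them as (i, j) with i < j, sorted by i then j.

α = atan 0.6 = 30.96°;  2α = 61.93°
n_0 = (-0.2377, -0.9713)
n_1 = (+0.4356, -0.9002)
n_2 = (+0.9544, -0.2986)
n_3 = (+0.9523, +0.3052)
n_4 = (+0.7507, +0.6606)
n_5 = (+0.4410, +0.8975)
n_6 = (-0.1655, +0.9862)
n_7 = (-0.9779, -0.2090)
  (0,1): δ = 140.43°  ·
  (0,2): δ = 93.62°  ·
  (0,3): δ = 58.48°  ✓
  (0,4): δ = 34.90°  ✓
  (0,5): δ = 12.41°  ✓
  (0,6): δ = 23.28°  ✓
  (0,7): δ = 115.82°  ·
  (1,2): δ = 133.19°  ·
  (1,3): δ = 98.05°  ·
  (1,4): δ = 74.47°  ·
  (1,5): δ = 51.99°  ✓
  (1,6): δ = 16.30°  ✓
  (1,7): δ = 76.24°  ·
  (2,3): δ = 144.86°  ·
  (2,4): δ = 121.28°  ·
  (2,5): δ = 98.79°  ·
  (2,6): δ = 63.10°  ·
  (2,7): δ = 29.44°  ✓
  (3,4): δ = 156.42°  ·
  (3,5): δ = 133.94°  ·
  (3,6): δ = 98.25°  ·
  (3,7): δ = 5.71°  ✓
  (4,5): δ = 157.51°  ·
  (4,6): δ = 121.82°  ·
  (4,7): δ = 29.28°  ✓
  (5,6): δ = 144.31°  ·
  (5,7): δ = 51.77°  ✓
  (6,7): δ = 87.46°  ·
antipodal pairs: 10

count = 10; pairs: (0,3), (0,4), (0,5), (0,6), (1,5), (1,6), (2,7), (3,7), (4,7), (5,7)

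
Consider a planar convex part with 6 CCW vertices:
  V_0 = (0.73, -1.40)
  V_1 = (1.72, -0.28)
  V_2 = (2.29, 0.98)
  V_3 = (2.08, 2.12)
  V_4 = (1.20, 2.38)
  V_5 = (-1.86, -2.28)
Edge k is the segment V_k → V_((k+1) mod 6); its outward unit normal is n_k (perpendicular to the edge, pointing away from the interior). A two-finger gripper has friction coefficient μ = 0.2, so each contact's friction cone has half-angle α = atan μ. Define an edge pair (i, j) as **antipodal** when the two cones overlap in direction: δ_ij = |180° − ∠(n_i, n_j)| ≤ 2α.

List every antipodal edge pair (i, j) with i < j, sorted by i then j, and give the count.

count = 2; pairs: (0,4), (1,4)

α = atan 0.2 = 11.31°;  2α = 22.62°
n_0 = (+0.7493, -0.6623)
n_1 = (+0.9111, -0.4122)
n_2 = (+0.9835, +0.1812)
n_3 = (+0.2833, +0.9590)
n_4 = (-0.8359, +0.5489)
n_5 = (+0.3217, -0.9468)
  (0,1): δ = 162.87°  ·
  (0,2): δ = 128.09°  ·
  (0,3): δ = 64.99°  ·
  (0,4): δ = 8.18°  ✓
  (0,5): δ = 150.24°  ·
  (1,2): δ = 145.22°  ·
  (1,3): δ = 82.12°  ·
  (1,4): δ = 8.95°  ✓
  (1,5): δ = 133.11°  ·
  (2,3): δ = 116.90°  ·
  (2,4): δ = 43.73°  ·
  (2,5): δ = 98.33°  ·
  (3,4): δ = 106.83°  ·
  (3,5): δ = 35.23°  ·
  (4,5): δ = 37.94°  ·
antipodal pairs: 2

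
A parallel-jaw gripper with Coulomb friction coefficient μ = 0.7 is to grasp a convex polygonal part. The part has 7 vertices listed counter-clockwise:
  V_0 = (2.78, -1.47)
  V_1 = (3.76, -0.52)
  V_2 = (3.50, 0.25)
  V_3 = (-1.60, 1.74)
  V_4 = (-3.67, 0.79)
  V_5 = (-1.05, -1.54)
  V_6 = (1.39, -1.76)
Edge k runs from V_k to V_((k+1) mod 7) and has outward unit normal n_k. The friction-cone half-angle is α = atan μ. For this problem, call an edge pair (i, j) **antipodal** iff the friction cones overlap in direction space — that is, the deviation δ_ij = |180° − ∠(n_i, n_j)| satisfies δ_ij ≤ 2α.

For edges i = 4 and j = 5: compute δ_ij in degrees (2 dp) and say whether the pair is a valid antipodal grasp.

δ = 143.50°, invalid

α = atan 0.7 = 34.99°;  2α = 69.98°
edge 4: e_4 = (+2.62, -2.33);  n_4 = (-0.6645, -0.7473)
edge 5: e_5 = (+2.44, -0.22);  n_5 = (-0.0898, -0.9960)
∠(n_4, n_5) = 36.50°
δ = |180° − 36.50°| = 143.50°
143.50° > 2α = 69.98°  →  invalid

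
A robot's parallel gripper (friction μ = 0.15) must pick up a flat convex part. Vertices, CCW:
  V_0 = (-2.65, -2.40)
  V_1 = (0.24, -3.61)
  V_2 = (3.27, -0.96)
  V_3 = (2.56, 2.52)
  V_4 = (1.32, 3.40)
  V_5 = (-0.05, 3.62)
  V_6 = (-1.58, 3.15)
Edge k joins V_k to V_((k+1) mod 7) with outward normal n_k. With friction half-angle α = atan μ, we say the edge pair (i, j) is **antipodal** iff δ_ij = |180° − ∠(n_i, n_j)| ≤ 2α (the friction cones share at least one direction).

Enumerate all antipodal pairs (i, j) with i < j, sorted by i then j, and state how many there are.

count = 2; pairs: (0,3), (0,4)

α = atan 0.15 = 8.53°;  2α = 17.06°
n_0 = (-0.3862, -0.9224)
n_1 = (+0.6583, -0.7527)
n_2 = (+0.9798, +0.1999)
n_3 = (+0.5787, +0.8155)
n_4 = (+0.1586, +0.9874)
n_5 = (-0.2936, +0.9559)
n_6 = (-0.9819, +0.1893)
  (0,1): δ = 116.11°  ·
  (0,2): δ = 55.75°  ·
  (0,3): δ = 12.64°  ✓
  (0,4): δ = 13.60°  ✓
  (0,5): δ = 39.79°  ·
  (0,6): δ = 101.81°  ·
  (1,2): δ = 119.64°  ·
  (1,3): δ = 76.53°  ·
  (1,4): δ = 50.30°  ·
  (1,5): δ = 24.10°  ·
  (1,6): δ = 37.92°  ·
  (2,3): δ = 136.89°  ·
  (2,4): δ = 110.65°  ·
  (2,5): δ = 84.45°  ·
  (2,6): δ = 22.44°  ·
  (3,4): δ = 153.76°  ·
  (3,5): δ = 127.56°  ·
  (3,6): δ = 65.55°  ·
  (4,5): δ = 153.80°  ·
  (4,6): δ = 91.79°  ·
  (5,6): δ = 117.99°  ·
antipodal pairs: 2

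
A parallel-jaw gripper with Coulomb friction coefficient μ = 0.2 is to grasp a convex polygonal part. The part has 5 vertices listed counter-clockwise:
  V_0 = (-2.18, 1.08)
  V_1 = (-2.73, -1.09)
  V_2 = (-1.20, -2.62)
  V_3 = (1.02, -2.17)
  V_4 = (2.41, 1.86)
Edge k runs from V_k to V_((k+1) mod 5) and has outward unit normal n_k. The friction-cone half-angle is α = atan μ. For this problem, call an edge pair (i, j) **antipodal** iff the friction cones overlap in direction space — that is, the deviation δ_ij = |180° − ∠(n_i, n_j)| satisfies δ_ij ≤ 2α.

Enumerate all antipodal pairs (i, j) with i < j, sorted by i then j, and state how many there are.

count = 2; pairs: (0,3), (2,4)

α = atan 0.2 = 11.31°;  2α = 22.62°
n_0 = (-0.9693, +0.2457)
n_1 = (-0.7071, -0.7071)
n_2 = (+0.1987, -0.9801)
n_3 = (+0.9453, -0.3261)
n_4 = (-0.1675, +0.9859)
  (0,1): δ = 120.78°  ·
  (0,2): δ = 64.32°  ·
  (0,3): δ = 4.81°  ✓
  (0,4): δ = 113.87°  ·
  (1,2): δ = 123.54°  ·
  (1,3): δ = 64.03°  ·
  (1,4): δ = 54.64°  ·
  (2,3): δ = 120.49°  ·
  (2,4): δ = 1.81°  ✓
  (3,4): δ = 61.33°  ·
antipodal pairs: 2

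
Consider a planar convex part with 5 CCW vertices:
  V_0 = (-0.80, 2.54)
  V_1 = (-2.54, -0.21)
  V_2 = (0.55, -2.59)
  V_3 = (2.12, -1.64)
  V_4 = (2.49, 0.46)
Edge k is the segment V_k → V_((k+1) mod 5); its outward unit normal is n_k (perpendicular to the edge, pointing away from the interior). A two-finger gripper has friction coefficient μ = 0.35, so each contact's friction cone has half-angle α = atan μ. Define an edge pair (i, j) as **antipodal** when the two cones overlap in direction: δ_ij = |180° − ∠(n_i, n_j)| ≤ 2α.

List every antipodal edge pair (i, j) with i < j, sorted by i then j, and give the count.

count = 3; pairs: (0,2), (0,3), (1,4)

α = atan 0.35 = 19.29°;  2α = 38.58°
n_0 = (-0.8451, +0.5347)
n_1 = (-0.6102, -0.7922)
n_2 = (+0.5177, -0.8556)
n_3 = (+0.9848, -0.1735)
n_4 = (+0.5344, +0.8452)
  (0,1): δ = 95.28°  ·
  (0,2): δ = 26.50°  ✓
  (0,3): δ = 22.33°  ✓
  (0,4): δ = 90.02°  ·
  (1,2): δ = 111.22°  ·
  (1,3): δ = 62.39°  ·
  (1,4): δ = 5.30°  ✓
  (2,3): δ = 131.17°  ·
  (2,4): δ = 63.48°  ·
  (3,4): δ = 112.31°  ·
antipodal pairs: 3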